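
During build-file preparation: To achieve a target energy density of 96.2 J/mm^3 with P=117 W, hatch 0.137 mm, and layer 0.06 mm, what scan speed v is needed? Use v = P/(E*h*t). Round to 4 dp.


v = 117 / (96.2*0.137*0.06) = 147.9582 mm/s


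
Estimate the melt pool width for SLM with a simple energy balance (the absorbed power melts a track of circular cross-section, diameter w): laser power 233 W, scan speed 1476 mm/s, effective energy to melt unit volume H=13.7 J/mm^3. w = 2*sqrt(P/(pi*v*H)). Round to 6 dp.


w = 2*sqrt(233/(pi*1476*13.7)) = 0.121124 mm


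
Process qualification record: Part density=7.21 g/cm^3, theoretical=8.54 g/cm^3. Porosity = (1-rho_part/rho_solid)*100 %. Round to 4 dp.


Porosity = (1-7.21/8.54)*100 = 15.5738 %


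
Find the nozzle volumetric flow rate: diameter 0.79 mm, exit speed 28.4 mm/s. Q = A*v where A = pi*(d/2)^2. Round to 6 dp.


A = pi*(0.79/2)^2 = 0.49016699 mm^2
Q = 0.49016699 * 28.4 = 13.920743 mm^3/s


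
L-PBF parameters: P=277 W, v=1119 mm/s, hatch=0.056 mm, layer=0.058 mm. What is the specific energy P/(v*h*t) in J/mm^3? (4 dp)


Build rate = 1119 * 0.056 * 0.058 = 3.634512 mm^3/s
SE = 277 / 3.634512 = 76.2138 J/mm^3


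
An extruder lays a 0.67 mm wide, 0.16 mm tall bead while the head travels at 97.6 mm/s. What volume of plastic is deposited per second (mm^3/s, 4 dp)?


Rate = 0.67 * 0.16 * 97.6 = 10.4627 mm^3/s


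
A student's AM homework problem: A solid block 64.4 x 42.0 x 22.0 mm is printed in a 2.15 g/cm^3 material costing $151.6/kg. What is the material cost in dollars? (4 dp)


V = 64.4 * 42.0 * 22.0 = 59505.6 mm^3 = 59.5056 cm^3
Mass = 59.5056 * 2.15 / 1000 = 0.12793704 kg
Cost = 0.12793704 * 151.6 = 19.3953 $


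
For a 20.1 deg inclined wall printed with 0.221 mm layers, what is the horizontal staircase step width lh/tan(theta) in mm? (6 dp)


step = 0.221 / tan(20.1) = 0.603911 mm


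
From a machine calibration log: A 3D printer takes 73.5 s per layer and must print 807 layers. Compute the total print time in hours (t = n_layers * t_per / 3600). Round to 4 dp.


t = 807 * 73.5 / 3600 = 16.4763 hrs


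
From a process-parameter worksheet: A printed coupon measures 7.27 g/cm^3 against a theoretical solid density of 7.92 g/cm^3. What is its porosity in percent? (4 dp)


Porosity = (1-7.27/7.92)*100 = 8.2071 %


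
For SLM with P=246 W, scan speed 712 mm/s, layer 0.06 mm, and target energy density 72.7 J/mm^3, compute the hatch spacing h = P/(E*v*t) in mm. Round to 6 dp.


h = 246 / (72.7*712*0.06) = 0.079208 mm


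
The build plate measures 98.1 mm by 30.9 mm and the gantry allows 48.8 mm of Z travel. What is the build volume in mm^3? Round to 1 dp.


V = 98.1 * 30.9 * 48.8 = 147927.0 mm^3


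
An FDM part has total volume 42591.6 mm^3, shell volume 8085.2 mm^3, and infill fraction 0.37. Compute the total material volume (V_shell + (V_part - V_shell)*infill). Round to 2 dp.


V_infill = (42591.6 - 8085.2) * 0.37 = 12767.37
V_total = 8085.2 + 12767.37 = 20852.57 mm^3


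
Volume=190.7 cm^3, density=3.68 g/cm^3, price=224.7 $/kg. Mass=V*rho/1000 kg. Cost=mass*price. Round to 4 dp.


Mass = 190.7*3.68/1000 = 0.701776 kg
Cost = 0.701776 * 224.7 = 157.6891 $


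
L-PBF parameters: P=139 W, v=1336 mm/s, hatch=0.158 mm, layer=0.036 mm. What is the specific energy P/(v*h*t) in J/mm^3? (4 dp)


Build rate = 1336 * 0.158 * 0.036 = 7.599168 mm^3/s
SE = 139 / 7.599168 = 18.2915 J/mm^3


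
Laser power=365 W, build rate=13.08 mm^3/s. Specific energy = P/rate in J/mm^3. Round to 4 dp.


SE = 365 / 13.08 = 27.9052 J/mm^3


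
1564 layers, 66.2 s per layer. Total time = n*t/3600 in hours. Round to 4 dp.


t = 1564 * 66.2 / 3600 = 28.7602 hrs


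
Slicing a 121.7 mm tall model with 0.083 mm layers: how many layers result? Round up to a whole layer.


Layers = ceil(121.7/0.083) = 1467


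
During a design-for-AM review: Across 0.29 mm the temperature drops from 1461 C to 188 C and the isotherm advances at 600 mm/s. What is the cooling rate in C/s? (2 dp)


G = (1461-188)/0.29 = 4389.65517241 C/mm
CR = 4389.65517241 * 600 = 2633793.1 C/s


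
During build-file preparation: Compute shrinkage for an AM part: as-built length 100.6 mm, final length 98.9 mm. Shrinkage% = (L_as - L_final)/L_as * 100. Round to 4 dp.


Shrinkage = ((100.6-98.9)/100.6)*100 = 1.6899 %


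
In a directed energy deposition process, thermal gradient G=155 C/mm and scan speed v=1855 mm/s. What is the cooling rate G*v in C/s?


CR = 155 * 1855 = 287525 C/s


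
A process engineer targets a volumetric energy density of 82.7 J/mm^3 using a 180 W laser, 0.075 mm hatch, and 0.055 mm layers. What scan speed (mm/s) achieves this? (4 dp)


v = 180 / (82.7*0.075*0.055) = 527.6465 mm/s


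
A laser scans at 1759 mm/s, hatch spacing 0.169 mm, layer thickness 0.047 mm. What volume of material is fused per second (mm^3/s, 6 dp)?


Rate = 1759 * 0.169 * 0.047 = 13.971737 mm^3/s


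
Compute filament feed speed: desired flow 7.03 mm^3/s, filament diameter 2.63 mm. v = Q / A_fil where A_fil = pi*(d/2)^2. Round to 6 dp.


A = pi*(2.63/2)^2 = 5.432521
v = 7.03 / 5.432521 = 1.294059 mm/s


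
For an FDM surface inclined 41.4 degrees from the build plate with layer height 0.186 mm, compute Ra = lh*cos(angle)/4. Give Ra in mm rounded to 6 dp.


Ra = 0.186 * cos(41.4) / 4 = 0.03488 mm


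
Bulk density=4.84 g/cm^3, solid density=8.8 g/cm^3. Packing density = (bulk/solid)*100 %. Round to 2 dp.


Packing = (4.84/8.8)*100 = 55.0 %


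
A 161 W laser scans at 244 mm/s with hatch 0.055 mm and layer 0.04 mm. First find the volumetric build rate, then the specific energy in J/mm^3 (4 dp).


Build rate = 244 * 0.055 * 0.04 = 0.5368 mm^3/s
SE = 161 / 0.5368 = 299.9255 J/mm^3


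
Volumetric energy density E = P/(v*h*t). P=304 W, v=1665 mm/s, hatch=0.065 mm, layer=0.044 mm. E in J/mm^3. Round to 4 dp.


E = 304 / (1665*0.065*0.044) = 63.8401 J/mm^3


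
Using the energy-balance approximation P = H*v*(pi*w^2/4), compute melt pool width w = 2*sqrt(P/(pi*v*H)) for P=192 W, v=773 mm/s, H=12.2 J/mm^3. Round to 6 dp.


w = 2*sqrt(192/(pi*773*12.2)) = 0.161004 mm


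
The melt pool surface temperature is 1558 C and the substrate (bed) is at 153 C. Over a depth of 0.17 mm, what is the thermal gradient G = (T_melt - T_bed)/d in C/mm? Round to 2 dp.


G = (1558-153)/0.17 = 8264.71 C/mm


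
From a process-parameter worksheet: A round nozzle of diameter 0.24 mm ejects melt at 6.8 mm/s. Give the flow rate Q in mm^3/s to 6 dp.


A = pi*(0.24/2)^2 = 0.04523893 mm^2
Q = 0.04523893 * 6.8 = 0.307625 mm^3/s


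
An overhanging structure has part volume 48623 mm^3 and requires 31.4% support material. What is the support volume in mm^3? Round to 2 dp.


V_support = 48623 * 0.314 = 15267.62 mm^3


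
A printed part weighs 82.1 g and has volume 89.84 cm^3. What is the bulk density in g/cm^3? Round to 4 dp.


rho = 82.1 / 89.84 = 0.9138 g/cm^3


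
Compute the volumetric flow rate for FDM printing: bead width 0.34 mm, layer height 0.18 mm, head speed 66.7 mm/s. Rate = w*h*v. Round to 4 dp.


Rate = 0.34 * 0.18 * 66.7 = 4.082 mm^3/s


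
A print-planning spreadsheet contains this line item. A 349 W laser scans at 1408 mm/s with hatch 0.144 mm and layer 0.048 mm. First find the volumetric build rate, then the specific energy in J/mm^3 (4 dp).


Build rate = 1408 * 0.144 * 0.048 = 9.732096 mm^3/s
SE = 349 / 9.732096 = 35.8607 J/mm^3


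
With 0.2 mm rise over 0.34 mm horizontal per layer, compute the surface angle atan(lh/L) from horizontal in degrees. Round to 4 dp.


angle = atan(0.2/0.34) = 30.4655 degrees


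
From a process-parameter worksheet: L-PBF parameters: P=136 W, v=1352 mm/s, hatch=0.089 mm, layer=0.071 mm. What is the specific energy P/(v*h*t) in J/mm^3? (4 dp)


Build rate = 1352 * 0.089 * 0.071 = 8.543288 mm^3/s
SE = 136 / 8.543288 = 15.9189 J/mm^3


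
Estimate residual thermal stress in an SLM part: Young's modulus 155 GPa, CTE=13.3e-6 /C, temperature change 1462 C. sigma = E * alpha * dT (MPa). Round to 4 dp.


sigma = 155*1000 * 13.3e-6 * 1462 = 3013.913 MPa


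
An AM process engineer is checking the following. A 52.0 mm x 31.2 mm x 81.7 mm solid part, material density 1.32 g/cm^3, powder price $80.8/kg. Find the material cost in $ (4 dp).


V = 52.0 * 31.2 * 81.7 = 132550.08 mm^3 = 132.55008 cm^3
Mass = 132.55008 * 1.32 / 1000 = 0.17496611 kg
Cost = 0.17496611 * 80.8 = 14.1373 $


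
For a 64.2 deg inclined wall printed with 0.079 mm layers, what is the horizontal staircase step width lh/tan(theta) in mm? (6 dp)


step = 0.079 / tan(64.2) = 0.03819 mm


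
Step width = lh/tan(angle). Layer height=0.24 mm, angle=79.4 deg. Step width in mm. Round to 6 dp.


step = 0.24 / tan(79.4) = 0.044915 mm


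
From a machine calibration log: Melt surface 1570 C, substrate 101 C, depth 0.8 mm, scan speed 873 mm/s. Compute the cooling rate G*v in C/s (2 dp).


G = (1570-101)/0.8 = 1836.25 C/mm
CR = 1836.25 * 873 = 1603046.25 C/s


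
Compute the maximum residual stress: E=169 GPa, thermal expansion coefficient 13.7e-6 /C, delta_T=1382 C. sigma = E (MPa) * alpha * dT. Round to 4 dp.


sigma = 169*1000 * 13.7e-6 * 1382 = 3199.7446 MPa


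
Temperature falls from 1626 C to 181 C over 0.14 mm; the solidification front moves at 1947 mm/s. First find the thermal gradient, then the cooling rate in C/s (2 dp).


G = (1626-181)/0.14 = 10321.42857143 C/mm
CR = 10321.42857143 * 1947 = 20095821.43 C/s


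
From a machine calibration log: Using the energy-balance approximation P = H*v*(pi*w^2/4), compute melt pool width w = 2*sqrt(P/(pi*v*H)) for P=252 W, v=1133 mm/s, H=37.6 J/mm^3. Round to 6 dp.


w = 2*sqrt(252/(pi*1133*37.6)) = 0.086785 mm


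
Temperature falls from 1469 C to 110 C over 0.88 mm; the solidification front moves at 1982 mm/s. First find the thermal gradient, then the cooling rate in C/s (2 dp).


G = (1469-110)/0.88 = 1544.31818182 C/mm
CR = 1544.31818182 * 1982 = 3060838.64 C/s


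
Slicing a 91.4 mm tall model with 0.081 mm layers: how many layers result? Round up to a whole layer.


Layers = ceil(91.4/0.081) = 1129


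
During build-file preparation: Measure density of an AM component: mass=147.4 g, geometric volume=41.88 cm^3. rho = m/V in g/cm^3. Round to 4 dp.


rho = 147.4 / 41.88 = 3.5196 g/cm^3


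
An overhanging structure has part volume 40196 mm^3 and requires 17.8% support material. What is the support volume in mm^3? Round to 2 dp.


V_support = 40196 * 0.178 = 7154.89 mm^3


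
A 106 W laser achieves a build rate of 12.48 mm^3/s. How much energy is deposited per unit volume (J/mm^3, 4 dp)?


SE = 106 / 12.48 = 8.4936 J/mm^3


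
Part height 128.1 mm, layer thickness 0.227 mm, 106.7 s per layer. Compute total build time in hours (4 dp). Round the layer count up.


Layers = ceil(128.1/0.227) = 565
t = 565 * 106.7 / 3600 = 16.746 hrs


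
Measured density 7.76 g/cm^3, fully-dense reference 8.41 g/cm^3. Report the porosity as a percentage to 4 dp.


Porosity = (1-7.76/8.41)*100 = 7.7289 %


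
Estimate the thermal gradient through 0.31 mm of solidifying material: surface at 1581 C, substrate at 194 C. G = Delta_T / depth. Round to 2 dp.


G = (1581-194)/0.31 = 4474.19 C/mm


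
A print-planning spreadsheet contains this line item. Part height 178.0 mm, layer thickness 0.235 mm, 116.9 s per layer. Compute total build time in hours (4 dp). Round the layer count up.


Layers = ceil(178.0/0.235) = 758
t = 758 * 116.9 / 3600 = 24.6139 hrs


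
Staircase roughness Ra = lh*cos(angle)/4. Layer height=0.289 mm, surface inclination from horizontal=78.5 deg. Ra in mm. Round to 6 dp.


Ra = 0.289 * cos(78.5) / 4 = 0.014404 mm


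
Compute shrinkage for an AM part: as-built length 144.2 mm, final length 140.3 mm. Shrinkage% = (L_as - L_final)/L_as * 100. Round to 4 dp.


Shrinkage = ((144.2-140.3)/144.2)*100 = 2.7046 %


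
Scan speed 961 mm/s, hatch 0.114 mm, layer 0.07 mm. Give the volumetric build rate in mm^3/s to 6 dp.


Rate = 961 * 0.114 * 0.07 = 7.66878 mm^3/s


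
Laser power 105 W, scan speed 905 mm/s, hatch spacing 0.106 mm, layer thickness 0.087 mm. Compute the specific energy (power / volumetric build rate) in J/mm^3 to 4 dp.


Build rate = 905 * 0.106 * 0.087 = 8.34591 mm^3/s
SE = 105 / 8.34591 = 12.581 J/mm^3


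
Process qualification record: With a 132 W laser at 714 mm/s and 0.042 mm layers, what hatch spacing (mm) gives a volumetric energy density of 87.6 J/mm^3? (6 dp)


h = 132 / (87.6*714*0.042) = 0.050248 mm


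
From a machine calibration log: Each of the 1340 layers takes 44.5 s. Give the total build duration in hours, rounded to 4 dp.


t = 1340 * 44.5 / 3600 = 16.5639 hrs


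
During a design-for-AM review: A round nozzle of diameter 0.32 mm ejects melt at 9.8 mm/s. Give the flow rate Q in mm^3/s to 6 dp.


A = pi*(0.32/2)^2 = 0.08042477 mm^2
Q = 0.08042477 * 9.8 = 0.788163 mm^3/s


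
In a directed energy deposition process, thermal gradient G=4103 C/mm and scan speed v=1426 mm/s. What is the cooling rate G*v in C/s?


CR = 4103 * 1426 = 5850878 C/s


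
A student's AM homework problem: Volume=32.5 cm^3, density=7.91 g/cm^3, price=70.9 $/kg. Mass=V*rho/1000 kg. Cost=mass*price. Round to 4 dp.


Mass = 32.5*7.91/1000 = 0.257075 kg
Cost = 0.257075 * 70.9 = 18.2266 $


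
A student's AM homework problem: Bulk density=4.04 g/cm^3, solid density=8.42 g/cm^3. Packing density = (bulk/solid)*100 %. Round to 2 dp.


Packing = (4.04/8.42)*100 = 47.98 %


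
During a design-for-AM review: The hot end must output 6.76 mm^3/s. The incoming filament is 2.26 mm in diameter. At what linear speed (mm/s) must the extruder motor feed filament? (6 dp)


A = pi*(2.26/2)^2 = 4.0115
v = 6.76 / 4.0115 = 1.685155 mm/s


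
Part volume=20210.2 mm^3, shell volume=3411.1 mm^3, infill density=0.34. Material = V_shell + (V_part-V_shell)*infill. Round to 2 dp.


V_infill = (20210.2 - 3411.1) * 0.34 = 5711.69
V_total = 3411.1 + 5711.69 = 9122.79 mm^3


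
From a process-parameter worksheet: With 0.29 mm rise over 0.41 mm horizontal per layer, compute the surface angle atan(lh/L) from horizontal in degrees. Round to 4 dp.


angle = atan(0.29/0.41) = 35.2724 degrees


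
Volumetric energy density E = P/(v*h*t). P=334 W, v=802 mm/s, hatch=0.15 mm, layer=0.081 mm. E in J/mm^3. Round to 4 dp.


E = 334 / (802*0.15*0.081) = 34.2764 J/mm^3


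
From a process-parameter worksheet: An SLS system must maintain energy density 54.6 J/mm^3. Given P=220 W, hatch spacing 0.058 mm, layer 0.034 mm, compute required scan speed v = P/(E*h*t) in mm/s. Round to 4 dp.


v = 220 / (54.6*0.058*0.034) = 2043.2576 mm/s


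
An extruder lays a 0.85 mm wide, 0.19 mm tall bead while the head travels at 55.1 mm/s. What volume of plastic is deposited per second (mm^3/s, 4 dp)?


Rate = 0.85 * 0.19 * 55.1 = 8.8987 mm^3/s


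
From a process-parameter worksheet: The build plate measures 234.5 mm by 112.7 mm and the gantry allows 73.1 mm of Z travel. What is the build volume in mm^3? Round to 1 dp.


V = 234.5 * 112.7 * 73.1 = 1931897.8 mm^3


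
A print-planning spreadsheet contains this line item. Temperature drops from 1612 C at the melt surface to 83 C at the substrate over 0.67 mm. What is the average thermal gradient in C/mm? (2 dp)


G = (1612-83)/0.67 = 2282.09 C/mm


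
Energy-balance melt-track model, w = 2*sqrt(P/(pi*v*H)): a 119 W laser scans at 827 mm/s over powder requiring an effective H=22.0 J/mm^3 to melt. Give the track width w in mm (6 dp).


w = 2*sqrt(119/(pi*827*22.0)) = 0.091257 mm


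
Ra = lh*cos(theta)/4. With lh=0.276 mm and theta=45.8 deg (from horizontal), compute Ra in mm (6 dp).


Ra = 0.276 * cos(45.8) / 4 = 0.048104 mm


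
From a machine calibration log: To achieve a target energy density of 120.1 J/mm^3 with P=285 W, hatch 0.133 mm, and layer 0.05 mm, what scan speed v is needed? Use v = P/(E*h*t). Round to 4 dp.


v = 285 / (120.1*0.133*0.05) = 356.8455 mm/s


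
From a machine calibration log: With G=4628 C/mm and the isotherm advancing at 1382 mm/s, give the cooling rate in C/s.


CR = 4628 * 1382 = 6395896 C/s


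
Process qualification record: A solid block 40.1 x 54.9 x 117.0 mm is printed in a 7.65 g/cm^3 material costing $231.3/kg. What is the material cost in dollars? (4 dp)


V = 40.1 * 54.9 * 117.0 = 257574.33 mm^3 = 257.57433 cm^3
Mass = 257.57433 * 7.65 / 1000 = 1.97044362 kg
Cost = 1.97044362 * 231.3 = 455.7636 $


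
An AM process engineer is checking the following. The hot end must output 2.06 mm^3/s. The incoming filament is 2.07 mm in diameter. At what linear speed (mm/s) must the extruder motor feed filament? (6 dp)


A = pi*(2.07/2)^2 = 3.365353
v = 2.06 / 3.365353 = 0.61212 mm/s


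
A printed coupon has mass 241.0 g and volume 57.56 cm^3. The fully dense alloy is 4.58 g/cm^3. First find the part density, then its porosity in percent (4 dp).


rho_part = 241.0 / 57.56 = 4.18693537 g/cm^3
Porosity = (1 - 4.18693537/4.58)*100 = 8.5822 %


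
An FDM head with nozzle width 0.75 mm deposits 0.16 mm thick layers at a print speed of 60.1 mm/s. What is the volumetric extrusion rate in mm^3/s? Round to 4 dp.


Rate = 0.75 * 0.16 * 60.1 = 7.212 mm^3/s


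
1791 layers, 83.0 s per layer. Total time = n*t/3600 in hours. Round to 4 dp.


t = 1791 * 83.0 / 3600 = 41.2925 hrs


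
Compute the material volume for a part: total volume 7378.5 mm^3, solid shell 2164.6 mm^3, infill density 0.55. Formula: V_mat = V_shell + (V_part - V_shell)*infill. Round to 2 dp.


V_infill = (7378.5 - 2164.6) * 0.55 = 2867.65
V_total = 2164.6 + 2867.65 = 5032.25 mm^3


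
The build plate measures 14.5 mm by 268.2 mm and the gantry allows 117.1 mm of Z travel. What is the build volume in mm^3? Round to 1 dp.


V = 14.5 * 268.2 * 117.1 = 455390.2 mm^3


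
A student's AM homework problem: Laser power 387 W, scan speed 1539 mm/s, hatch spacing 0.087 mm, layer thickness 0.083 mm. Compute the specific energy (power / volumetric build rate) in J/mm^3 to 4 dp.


Build rate = 1539 * 0.087 * 0.083 = 11.113119 mm^3/s
SE = 387 / 11.113119 = 34.8237 J/mm^3


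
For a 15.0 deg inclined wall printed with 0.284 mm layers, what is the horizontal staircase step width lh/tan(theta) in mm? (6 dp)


step = 0.284 / tan(15.0) = 1.059902 mm


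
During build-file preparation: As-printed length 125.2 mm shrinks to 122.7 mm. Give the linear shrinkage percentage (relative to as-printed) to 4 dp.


Shrinkage = ((125.2-122.7)/125.2)*100 = 1.9968 %


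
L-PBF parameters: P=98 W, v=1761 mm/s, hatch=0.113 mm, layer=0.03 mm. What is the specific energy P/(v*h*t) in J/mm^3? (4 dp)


Build rate = 1761 * 0.113 * 0.03 = 5.96979 mm^3/s
SE = 98 / 5.96979 = 16.416 J/mm^3


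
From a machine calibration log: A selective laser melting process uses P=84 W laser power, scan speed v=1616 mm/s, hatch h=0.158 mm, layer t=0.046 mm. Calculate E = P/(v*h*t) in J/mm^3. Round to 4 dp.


E = 84 / (1616*0.158*0.046) = 7.1519 J/mm^3


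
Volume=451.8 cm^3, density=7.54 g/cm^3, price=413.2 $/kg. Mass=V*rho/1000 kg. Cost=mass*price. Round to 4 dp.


Mass = 451.8*7.54/1000 = 3.406572 kg
Cost = 3.406572 * 413.2 = 1407.5956 $


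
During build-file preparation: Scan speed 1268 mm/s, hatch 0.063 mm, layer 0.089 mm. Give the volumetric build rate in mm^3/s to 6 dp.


Rate = 1268 * 0.063 * 0.089 = 7.109676 mm^3/s


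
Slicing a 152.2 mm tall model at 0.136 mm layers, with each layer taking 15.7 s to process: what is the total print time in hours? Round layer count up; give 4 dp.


Layers = ceil(152.2/0.136) = 1120
t = 1120 * 15.7 / 3600 = 4.8844 hrs


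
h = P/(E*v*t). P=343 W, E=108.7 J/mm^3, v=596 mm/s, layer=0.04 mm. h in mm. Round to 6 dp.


h = 343 / (108.7*596*0.04) = 0.13236 mm


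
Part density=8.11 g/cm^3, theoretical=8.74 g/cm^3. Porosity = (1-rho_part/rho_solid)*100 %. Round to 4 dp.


Porosity = (1-8.11/8.74)*100 = 7.2082 %


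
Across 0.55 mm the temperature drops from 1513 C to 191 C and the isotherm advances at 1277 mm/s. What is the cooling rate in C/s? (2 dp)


G = (1513-191)/0.55 = 2403.63636364 C/mm
CR = 2403.63636364 * 1277 = 3069443.64 C/s


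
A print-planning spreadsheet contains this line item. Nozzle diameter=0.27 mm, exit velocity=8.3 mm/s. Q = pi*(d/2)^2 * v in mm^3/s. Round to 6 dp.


A = pi*(0.27/2)^2 = 0.05725553 mm^2
Q = 0.05725553 * 8.3 = 0.475221 mm^3/s


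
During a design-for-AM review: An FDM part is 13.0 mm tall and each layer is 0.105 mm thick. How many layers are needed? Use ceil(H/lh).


Layers = ceil(13.0/0.105) = 124


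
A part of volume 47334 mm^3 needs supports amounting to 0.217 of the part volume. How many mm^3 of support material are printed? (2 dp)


V_support = 47334 * 0.217 = 10271.48 mm^3


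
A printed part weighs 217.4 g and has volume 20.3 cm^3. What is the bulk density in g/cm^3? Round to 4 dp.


rho = 217.4 / 20.3 = 10.7094 g/cm^3


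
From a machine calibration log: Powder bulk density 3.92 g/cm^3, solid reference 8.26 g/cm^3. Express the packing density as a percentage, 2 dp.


Packing = (3.92/8.26)*100 = 47.46 %


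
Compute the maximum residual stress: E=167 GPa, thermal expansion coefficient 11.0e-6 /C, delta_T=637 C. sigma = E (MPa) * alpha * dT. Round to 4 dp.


sigma = 167*1000 * 11.0e-6 * 637 = 1170.169 MPa


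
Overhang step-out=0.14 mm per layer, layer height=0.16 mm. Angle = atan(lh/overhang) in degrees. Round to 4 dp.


angle = atan(0.16/0.14) = 48.8141 degrees


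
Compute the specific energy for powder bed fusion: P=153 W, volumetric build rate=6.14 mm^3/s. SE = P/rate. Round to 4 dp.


SE = 153 / 6.14 = 24.9186 J/mm^3


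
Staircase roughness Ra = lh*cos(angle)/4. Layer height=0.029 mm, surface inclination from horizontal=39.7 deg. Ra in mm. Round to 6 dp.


Ra = 0.029 * cos(39.7) / 4 = 0.005578 mm


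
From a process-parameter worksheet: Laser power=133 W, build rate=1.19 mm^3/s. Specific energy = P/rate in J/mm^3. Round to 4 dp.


SE = 133 / 1.19 = 111.7647 J/mm^3


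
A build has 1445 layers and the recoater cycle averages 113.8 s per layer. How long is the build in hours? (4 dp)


t = 1445 * 113.8 / 3600 = 45.6781 hrs


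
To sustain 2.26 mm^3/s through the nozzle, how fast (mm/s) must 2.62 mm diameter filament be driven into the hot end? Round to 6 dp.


A = pi*(2.62/2)^2 = 5.391287
v = 2.26 / 5.391287 = 0.419195 mm/s


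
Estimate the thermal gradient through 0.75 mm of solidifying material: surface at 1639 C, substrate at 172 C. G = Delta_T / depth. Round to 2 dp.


G = (1639-172)/0.75 = 1956.0 C/mm


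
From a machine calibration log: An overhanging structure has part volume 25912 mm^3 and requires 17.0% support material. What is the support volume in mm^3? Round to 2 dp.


V_support = 25912 * 0.17 = 4405.04 mm^3


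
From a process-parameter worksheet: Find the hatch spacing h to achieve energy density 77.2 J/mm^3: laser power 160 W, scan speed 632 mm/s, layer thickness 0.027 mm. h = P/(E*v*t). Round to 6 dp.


h = 160 / (77.2*632*0.027) = 0.121457 mm


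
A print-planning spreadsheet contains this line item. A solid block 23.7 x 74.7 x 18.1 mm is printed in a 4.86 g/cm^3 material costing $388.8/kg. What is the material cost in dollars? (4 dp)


V = 23.7 * 74.7 * 18.1 = 32044.059 mm^3 = 32.044059 cm^3
Mass = 32.044059 * 4.86 / 1000 = 0.15573413 kg
Cost = 0.15573413 * 388.8 = 60.5494 $


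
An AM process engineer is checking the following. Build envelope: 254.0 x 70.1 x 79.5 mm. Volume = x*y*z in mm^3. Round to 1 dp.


V = 254.0 * 70.1 * 79.5 = 1415529.3 mm^3


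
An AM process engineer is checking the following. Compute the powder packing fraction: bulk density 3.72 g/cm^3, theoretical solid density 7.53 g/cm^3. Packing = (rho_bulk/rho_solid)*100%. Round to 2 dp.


Packing = (3.72/7.53)*100 = 49.4 %


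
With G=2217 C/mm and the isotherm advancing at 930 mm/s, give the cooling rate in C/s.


CR = 2217 * 930 = 2061810 C/s


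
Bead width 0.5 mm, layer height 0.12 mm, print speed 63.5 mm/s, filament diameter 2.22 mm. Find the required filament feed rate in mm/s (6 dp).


Q = 0.5 * 0.12 * 63.5 = 3.81 mm^3/s
A_fil = pi*(2.22/2)^2 = 3.87075631 mm^2
v_feed = 3.81 / 3.87075631 = 0.984304 mm/s


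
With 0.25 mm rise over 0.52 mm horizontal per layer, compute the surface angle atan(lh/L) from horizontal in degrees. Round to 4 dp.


angle = atan(0.25/0.52) = 25.6768 degrees


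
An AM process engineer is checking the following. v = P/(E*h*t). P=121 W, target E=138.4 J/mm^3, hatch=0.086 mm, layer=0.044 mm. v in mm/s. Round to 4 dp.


v = 121 / (138.4*0.086*0.044) = 231.0458 mm/s


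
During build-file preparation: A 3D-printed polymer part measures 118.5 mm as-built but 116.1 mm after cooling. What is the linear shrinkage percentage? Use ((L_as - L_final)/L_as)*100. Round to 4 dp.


Shrinkage = ((118.5-116.1)/118.5)*100 = 2.0253 %


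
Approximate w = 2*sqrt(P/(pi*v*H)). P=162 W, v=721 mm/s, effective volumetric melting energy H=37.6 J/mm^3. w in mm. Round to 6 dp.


w = 2*sqrt(162/(pi*721*37.6)) = 0.087227 mm


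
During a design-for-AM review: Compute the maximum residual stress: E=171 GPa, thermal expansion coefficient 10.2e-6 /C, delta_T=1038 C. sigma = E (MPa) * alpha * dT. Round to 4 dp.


sigma = 171*1000 * 10.2e-6 * 1038 = 1810.4796 MPa


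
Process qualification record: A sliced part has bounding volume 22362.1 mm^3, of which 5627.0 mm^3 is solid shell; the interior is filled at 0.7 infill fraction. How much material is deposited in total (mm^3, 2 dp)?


V_infill = (22362.1 - 5627.0) * 0.7 = 11714.57
V_total = 5627.0 + 11714.57 = 17341.57 mm^3


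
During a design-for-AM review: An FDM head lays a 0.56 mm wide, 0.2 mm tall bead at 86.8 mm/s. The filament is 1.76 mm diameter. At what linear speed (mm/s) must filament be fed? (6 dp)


Q = 0.56 * 0.2 * 86.8 = 9.7216 mm^3/s
A_fil = pi*(1.76/2)^2 = 2.43284935 mm^2
v_feed = 9.7216 / 2.43284935 = 3.995973 mm/s


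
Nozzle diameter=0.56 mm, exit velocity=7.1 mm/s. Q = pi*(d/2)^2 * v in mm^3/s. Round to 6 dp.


A = pi*(0.56/2)^2 = 0.24630086 mm^2
Q = 0.24630086 * 7.1 = 1.748736 mm^3/s


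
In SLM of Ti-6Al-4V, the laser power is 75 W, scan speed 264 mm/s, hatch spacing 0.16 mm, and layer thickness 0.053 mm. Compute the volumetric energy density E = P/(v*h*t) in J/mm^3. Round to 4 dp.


E = 75 / (264*0.16*0.053) = 33.5013 J/mm^3


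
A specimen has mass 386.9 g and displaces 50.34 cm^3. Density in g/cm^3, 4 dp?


rho = 386.9 / 50.34 = 7.6857 g/cm^3


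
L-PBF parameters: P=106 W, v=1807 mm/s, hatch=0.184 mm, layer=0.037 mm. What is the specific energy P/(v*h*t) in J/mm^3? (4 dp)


Build rate = 1807 * 0.184 * 0.037 = 12.302056 mm^3/s
SE = 106 / 12.302056 = 8.6164 J/mm^3


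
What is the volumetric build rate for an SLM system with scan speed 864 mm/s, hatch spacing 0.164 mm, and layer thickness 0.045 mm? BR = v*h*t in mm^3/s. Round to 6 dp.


Rate = 864 * 0.164 * 0.045 = 6.37632 mm^3/s


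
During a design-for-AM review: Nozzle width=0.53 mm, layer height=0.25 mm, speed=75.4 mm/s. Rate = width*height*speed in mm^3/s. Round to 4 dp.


Rate = 0.53 * 0.25 * 75.4 = 9.9905 mm^3/s


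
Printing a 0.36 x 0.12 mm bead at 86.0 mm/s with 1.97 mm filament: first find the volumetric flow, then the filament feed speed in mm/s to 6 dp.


Q = 0.36 * 0.12 * 86.0 = 3.7152 mm^3/s
A_fil = pi*(1.97/2)^2 = 3.04805173 mm^2
v_feed = 3.7152 / 3.04805173 = 1.218877 mm/s


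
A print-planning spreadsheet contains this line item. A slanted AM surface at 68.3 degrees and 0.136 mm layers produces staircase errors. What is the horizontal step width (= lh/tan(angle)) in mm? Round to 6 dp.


step = 0.136 / tan(68.3) = 0.054121 mm


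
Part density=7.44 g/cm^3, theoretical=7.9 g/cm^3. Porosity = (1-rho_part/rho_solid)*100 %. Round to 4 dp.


Porosity = (1-7.44/7.9)*100 = 5.8228 %


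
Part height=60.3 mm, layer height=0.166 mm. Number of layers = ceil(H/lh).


Layers = ceil(60.3/0.166) = 364


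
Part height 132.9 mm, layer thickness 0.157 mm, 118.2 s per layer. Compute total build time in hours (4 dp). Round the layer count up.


Layers = ceil(132.9/0.157) = 847
t = 847 * 118.2 / 3600 = 27.8098 hrs


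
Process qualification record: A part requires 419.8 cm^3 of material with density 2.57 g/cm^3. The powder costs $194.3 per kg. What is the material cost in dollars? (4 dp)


Mass = 419.8*2.57/1000 = 1.078886 kg
Cost = 1.078886 * 194.3 = 209.6275 $


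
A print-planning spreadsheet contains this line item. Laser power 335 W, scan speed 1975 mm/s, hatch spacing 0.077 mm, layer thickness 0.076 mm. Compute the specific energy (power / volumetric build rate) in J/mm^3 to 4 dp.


Build rate = 1975 * 0.077 * 0.076 = 11.5577 mm^3/s
SE = 335 / 11.5577 = 28.985 J/mm^3


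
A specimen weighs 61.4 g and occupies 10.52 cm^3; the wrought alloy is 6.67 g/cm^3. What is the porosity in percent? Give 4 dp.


rho_part = 61.4 / 10.52 = 5.8365019 g/cm^3
Porosity = (1 - 5.8365019/6.67)*100 = 12.4962 %


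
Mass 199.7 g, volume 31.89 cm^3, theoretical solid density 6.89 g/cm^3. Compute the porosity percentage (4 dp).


rho_part = 199.7 / 31.89 = 6.26215114 g/cm^3
Porosity = (1 - 6.26215114/6.89)*100 = 9.1125 %


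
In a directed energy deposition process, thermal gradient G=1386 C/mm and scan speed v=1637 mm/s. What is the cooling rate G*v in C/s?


CR = 1386 * 1637 = 2268882 C/s


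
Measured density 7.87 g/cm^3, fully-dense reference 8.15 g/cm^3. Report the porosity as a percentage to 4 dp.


Porosity = (1-7.87/8.15)*100 = 3.4356 %


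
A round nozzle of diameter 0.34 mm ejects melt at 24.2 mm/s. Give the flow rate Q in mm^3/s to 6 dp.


A = pi*(0.34/2)^2 = 0.09079203 mm^2
Q = 0.09079203 * 24.2 = 2.197167 mm^3/s


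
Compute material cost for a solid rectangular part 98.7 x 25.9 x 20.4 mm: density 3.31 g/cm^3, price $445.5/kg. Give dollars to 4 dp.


V = 98.7 * 25.9 * 20.4 = 52149.132 mm^3 = 52.149132 cm^3
Mass = 52.149132 * 3.31 / 1000 = 0.17261363 kg
Cost = 0.17261363 * 445.5 = 76.8994 $


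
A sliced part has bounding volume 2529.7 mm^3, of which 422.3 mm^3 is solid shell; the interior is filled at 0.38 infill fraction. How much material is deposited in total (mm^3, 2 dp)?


V_infill = (2529.7 - 422.3) * 0.38 = 800.81
V_total = 422.3 + 800.81 = 1223.11 mm^3


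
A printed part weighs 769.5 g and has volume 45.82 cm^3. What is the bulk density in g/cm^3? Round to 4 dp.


rho = 769.5 / 45.82 = 16.794 g/cm^3


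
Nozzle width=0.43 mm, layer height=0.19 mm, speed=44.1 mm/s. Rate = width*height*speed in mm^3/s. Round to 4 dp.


Rate = 0.43 * 0.19 * 44.1 = 3.603 mm^3/s


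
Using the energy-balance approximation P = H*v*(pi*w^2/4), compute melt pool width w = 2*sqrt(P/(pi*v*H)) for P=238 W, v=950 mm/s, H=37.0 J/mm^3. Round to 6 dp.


w = 2*sqrt(238/(pi*950*37.0)) = 0.09285 mm


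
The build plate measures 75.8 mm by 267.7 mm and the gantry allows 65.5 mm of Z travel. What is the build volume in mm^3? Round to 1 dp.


V = 75.8 * 267.7 * 65.5 = 1329103.7 mm^3


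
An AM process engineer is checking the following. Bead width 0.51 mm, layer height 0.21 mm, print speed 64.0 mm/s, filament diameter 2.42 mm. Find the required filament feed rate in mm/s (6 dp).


Q = 0.51 * 0.21 * 64.0 = 6.8544 mm^3/s
A_fil = pi*(2.42/2)^2 = 4.5996058 mm^2
v_feed = 6.8544 / 4.5996058 = 1.490215 mm/s


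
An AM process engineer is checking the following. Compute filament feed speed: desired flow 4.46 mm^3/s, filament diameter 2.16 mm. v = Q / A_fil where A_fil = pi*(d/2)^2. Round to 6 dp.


A = pi*(2.16/2)^2 = 3.664354
v = 4.46 / 3.664354 = 1.217131 mm/s


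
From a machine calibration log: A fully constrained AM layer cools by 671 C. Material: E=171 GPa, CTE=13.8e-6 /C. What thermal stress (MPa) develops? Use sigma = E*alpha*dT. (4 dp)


sigma = 171*1000 * 13.8e-6 * 671 = 1583.4258 MPa


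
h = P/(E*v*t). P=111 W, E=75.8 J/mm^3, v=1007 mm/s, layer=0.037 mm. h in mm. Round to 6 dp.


h = 111 / (75.8*1007*0.037) = 0.039303 mm


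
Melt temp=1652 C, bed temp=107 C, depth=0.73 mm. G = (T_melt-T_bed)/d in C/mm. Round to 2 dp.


G = (1652-107)/0.73 = 2116.44 C/mm


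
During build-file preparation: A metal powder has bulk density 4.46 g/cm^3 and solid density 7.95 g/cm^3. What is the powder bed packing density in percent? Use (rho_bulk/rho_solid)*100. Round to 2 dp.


Packing = (4.46/7.95)*100 = 56.1 %


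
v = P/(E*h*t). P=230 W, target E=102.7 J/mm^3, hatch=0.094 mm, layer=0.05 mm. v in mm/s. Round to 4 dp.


v = 230 / (102.7*0.094*0.05) = 476.4963 mm/s


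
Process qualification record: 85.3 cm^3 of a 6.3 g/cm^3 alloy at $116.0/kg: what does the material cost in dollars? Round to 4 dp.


Mass = 85.3*6.3/1000 = 0.53739 kg
Cost = 0.53739 * 116.0 = 62.3372 $


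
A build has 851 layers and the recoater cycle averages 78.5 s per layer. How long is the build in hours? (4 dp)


t = 851 * 78.5 / 3600 = 18.5565 hrs


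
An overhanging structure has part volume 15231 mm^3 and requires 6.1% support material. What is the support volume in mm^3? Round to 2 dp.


V_support = 15231 * 0.061 = 929.09 mm^3


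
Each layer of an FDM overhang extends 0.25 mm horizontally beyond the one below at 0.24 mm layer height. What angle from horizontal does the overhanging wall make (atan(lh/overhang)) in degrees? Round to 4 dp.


angle = atan(0.24/0.25) = 43.8309 degrees


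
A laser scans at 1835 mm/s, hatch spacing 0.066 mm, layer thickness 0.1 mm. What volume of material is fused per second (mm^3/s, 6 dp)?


Rate = 1835 * 0.066 * 0.1 = 12.111 mm^3/s


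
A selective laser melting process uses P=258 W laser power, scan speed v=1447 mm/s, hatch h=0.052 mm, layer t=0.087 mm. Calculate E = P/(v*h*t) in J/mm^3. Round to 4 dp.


E = 258 / (1447*0.052*0.087) = 39.412 J/mm^3


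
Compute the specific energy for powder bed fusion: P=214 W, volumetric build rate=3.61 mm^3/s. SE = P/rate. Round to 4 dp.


SE = 214 / 3.61 = 59.2798 J/mm^3


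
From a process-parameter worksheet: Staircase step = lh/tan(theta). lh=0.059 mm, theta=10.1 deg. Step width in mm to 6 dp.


step = 0.059 / tan(10.1) = 0.331224 mm


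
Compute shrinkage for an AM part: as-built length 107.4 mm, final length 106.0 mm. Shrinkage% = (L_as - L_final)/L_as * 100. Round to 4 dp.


Shrinkage = ((107.4-106.0)/107.4)*100 = 1.3035 %


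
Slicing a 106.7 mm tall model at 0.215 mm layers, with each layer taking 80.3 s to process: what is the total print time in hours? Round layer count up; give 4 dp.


Layers = ceil(106.7/0.215) = 497
t = 497 * 80.3 / 3600 = 11.0859 hrs


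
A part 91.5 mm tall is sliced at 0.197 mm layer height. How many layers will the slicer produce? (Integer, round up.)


Layers = ceil(91.5/0.197) = 465


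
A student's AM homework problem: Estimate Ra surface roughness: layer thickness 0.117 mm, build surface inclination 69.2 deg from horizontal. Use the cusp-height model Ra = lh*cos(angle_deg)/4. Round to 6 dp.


Ra = 0.117 * cos(69.2) / 4 = 0.010387 mm


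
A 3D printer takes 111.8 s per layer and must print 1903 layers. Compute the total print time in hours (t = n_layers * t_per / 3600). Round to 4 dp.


t = 1903 * 111.8 / 3600 = 59.0987 hrs


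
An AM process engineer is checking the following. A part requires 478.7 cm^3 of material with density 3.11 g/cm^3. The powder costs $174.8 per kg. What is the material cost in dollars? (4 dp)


Mass = 478.7*3.11/1000 = 1.488757 kg
Cost = 1.488757 * 174.8 = 260.2347 $


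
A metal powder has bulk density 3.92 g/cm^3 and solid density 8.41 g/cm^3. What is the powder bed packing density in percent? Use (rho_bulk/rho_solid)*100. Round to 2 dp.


Packing = (3.92/8.41)*100 = 46.61 %


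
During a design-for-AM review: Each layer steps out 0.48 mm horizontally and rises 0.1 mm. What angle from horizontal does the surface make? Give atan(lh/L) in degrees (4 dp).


angle = atan(0.1/0.48) = 11.7683 degrees


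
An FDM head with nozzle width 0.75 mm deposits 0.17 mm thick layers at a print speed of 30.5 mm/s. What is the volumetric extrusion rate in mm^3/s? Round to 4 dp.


Rate = 0.75 * 0.17 * 30.5 = 3.8888 mm^3/s


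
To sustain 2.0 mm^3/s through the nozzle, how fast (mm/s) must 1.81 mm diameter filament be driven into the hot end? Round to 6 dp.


A = pi*(1.81/2)^2 = 2.573043
v = 2.0 / 2.573043 = 0.77729 mm/s


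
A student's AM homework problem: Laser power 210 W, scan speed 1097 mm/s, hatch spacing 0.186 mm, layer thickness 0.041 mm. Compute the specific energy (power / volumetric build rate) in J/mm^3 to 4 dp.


Build rate = 1097 * 0.186 * 0.041 = 8.365722 mm^3/s
SE = 210 / 8.365722 = 25.1024 J/mm^3


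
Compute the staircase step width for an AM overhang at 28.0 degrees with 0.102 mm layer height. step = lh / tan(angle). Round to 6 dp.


step = 0.102 / tan(28.0) = 0.191834 mm


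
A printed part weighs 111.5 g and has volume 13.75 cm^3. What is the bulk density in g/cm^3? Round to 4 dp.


rho = 111.5 / 13.75 = 8.1091 g/cm^3


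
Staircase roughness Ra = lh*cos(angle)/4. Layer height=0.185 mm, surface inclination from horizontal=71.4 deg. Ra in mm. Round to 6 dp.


Ra = 0.185 * cos(71.4) / 4 = 0.014752 mm


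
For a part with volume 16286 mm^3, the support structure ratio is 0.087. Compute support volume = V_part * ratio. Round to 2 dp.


V_support = 16286 * 0.087 = 1416.88 mm^3


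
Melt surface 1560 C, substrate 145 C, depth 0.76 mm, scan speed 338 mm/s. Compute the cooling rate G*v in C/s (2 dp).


G = (1560-145)/0.76 = 1861.84210526 C/mm
CR = 1861.84210526 * 338 = 629302.63 C/s


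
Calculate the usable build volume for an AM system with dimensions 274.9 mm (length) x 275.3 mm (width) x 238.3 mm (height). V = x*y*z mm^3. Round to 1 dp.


V = 274.9 * 275.3 * 238.3 = 18034536.9 mm^3


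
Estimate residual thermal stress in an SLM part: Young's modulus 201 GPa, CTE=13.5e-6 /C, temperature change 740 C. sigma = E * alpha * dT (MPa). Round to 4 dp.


sigma = 201*1000 * 13.5e-6 * 740 = 2007.99 MPa


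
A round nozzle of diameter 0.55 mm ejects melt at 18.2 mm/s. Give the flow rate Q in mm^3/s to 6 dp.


A = pi*(0.55/2)^2 = 0.23758294 mm^2
Q = 0.23758294 * 18.2 = 4.32401 mm^3/s


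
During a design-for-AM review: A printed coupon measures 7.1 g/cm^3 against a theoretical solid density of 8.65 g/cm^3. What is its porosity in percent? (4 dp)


Porosity = (1-7.1/8.65)*100 = 17.9191 %


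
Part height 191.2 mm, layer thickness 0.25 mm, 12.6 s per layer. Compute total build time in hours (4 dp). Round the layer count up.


Layers = ceil(191.2/0.25) = 765
t = 765 * 12.6 / 3600 = 2.6775 hrs


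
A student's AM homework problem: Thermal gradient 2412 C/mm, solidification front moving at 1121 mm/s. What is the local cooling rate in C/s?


CR = 2412 * 1121 = 2703852 C/s


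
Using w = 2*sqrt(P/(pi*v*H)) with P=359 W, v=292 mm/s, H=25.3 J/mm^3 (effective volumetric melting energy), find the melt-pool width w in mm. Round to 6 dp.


w = 2*sqrt(359/(pi*292*25.3)) = 0.248743 mm


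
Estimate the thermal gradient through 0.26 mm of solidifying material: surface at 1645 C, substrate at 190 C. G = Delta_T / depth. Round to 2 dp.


G = (1645-190)/0.26 = 5596.15 C/mm


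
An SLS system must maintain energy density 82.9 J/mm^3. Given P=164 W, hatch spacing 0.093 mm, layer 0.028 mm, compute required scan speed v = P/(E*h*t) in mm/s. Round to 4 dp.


v = 164 / (82.9*0.093*0.028) = 759.7109 mm/s
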